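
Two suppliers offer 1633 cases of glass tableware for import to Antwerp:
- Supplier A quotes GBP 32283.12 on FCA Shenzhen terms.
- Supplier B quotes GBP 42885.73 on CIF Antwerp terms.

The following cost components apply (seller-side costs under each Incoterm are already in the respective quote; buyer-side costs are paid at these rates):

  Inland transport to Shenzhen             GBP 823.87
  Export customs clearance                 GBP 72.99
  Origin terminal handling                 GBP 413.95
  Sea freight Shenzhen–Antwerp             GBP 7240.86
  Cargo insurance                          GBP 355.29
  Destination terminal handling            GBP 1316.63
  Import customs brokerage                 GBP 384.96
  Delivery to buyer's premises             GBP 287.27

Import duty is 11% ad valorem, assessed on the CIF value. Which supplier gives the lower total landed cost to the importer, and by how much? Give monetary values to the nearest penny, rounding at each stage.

Supplier A is cheaper by GBP 2877.69

Supplier A (FCA):
CIF value = FCA price + origin terminal + freight + insurance = 32283.12 + 413.95 + 7240.86 + 355.29 = 40293.22
Import duty = 40293.22 × 11% = 4432.25
Buyer bears (A): 413.95 + 7240.86 + 355.29 + 1316.63 + 384.96 + 287.27 = 9998.96
Landed cost (A) = invoice 32283.12 + 9998.96 + duty 4432.25 = 46714.33
Supplier B (CIF):
The CIF price already equals the CIF value: 42885.73
Import duty = 42885.73 × 11% = 4717.43
Buyer bears (B): 1316.63 + 384.96 + 287.27 = 1988.86
Landed cost (B) = invoice 42885.73 + 1988.86 + duty 4717.43 = 49592.02
Difference = |46714.33 − 49592.02| = 2877.69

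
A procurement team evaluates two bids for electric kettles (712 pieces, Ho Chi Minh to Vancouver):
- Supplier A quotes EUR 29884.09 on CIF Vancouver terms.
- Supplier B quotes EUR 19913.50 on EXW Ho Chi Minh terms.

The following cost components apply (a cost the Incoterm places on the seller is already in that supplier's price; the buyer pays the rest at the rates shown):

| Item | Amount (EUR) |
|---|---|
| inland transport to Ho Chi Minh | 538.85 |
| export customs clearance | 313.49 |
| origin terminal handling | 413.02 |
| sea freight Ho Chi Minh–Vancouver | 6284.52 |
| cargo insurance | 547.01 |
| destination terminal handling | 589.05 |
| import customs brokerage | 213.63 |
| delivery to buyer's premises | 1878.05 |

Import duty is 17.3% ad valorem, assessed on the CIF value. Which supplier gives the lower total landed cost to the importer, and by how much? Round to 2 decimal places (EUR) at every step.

Supplier A (CIF):
The CIF price already equals the CIF value: 29884.09
Import duty = 29884.09 × 17.3% = 5169.95
Buyer bears (A): 589.05 + 213.63 + 1878.05 = 2680.73
Landed cost (A) = invoice 29884.09 + 2680.73 + duty 5169.95 = 37734.77
Supplier B (EXW):
CIF value = EXW price + inland to port + export clearance + origin terminal + freight + insurance = 19913.50 + 538.85 + 313.49 + 413.02 + 6284.52 + 547.01 = 28010.39
Import duty = 28010.39 × 17.3% = 4845.80
Buyer bears (B): 538.85 + 313.49 + 413.02 + 6284.52 + 547.01 + 589.05 + 213.63 + 1878.05 = 10777.62
Landed cost (B) = invoice 19913.50 + 10777.62 + duty 4845.80 = 35536.92
Difference = |37734.77 − 35536.92| = 2197.85

Supplier B is cheaper by EUR 2197.85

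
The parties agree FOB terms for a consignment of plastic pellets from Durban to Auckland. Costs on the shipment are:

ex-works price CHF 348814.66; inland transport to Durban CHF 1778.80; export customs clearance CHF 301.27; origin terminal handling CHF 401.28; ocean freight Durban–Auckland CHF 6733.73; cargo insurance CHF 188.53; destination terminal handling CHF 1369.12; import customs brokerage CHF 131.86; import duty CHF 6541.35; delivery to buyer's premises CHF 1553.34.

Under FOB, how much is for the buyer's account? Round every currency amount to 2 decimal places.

FOB: the seller bears costs until goods are on board at the origin port; the buyer bears freight, insurance and all costs thereafter.
Seller's account: goods 348814.66 + inland to port 1778.80 + export clearance 301.27 + origin terminal 401.28 = 351296.01
Buyer's account: freight 6733.73 + insurance 188.53 + destination terminal 1369.12 + brokerage 131.86 + duty 6541.35 + delivery 1553.34 = 16517.93

Buyer's account: CHF 16517.93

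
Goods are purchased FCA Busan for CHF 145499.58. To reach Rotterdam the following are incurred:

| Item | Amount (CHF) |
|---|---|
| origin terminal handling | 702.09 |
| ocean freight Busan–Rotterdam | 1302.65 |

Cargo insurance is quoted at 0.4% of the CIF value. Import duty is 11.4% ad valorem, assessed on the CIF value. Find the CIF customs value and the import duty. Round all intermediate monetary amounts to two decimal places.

CIF value: CHF 148096.71; import duty: CHF 16883.02

Let C be the CIF value. C = FCA price + pre-shipment costs + freight + 0.4% × C
C − 0.4% × C = 145499.58 + 702.09 + 1302.65
0.996 × C = 147504.32
C = 147504.32 / 0.996 = 148096.71
Insurance premium = 0.4% × 148096.71 = 592.39
Import duty = 148096.71 × 11.4% = 16883.02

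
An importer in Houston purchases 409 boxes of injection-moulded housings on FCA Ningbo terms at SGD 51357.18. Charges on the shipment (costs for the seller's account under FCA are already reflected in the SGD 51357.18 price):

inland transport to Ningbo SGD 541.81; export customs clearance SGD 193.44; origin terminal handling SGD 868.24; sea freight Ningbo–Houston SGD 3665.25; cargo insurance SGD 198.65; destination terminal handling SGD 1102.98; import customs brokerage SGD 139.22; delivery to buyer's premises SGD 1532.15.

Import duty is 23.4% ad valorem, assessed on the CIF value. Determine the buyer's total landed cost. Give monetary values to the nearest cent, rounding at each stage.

FCA: the seller delivers export-cleared goods to the carrier; the buyer bears costs from that point.
Already in the invoice (seller's account under FCA): inland to port, export clearance — exclude.
CIF value = FCA price + origin terminal + freight + insurance = 51357.18 + 868.24 + 3665.25 + 198.65 = 56089.32
Import duty = 56089.32 × 23.4% = 13124.90
Buyer bears: origin terminal 868.24 + freight 3665.25 + insurance 198.65 + destination terminal 1102.98 + brokerage 139.22 + delivery 1532.15 + duty 13124.90 = 20631.39
Landed cost = invoice 51357.18 + 20631.39 = 71988.57

Total landed cost: SGD 71988.57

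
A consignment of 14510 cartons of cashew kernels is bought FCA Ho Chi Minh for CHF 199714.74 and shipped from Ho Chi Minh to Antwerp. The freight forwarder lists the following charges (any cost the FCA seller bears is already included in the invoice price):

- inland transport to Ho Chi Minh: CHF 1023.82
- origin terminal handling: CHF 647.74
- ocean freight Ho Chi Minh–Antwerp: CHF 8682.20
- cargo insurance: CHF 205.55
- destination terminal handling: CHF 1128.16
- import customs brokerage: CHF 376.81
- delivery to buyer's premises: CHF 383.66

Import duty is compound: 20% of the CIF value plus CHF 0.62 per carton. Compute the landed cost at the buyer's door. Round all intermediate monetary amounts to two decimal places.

FCA: the seller delivers export-cleared goods to the carrier; the buyer bears costs from that point.
Already in the invoice (seller's account under FCA): inland to port — exclude.
CIF value = FCA price + origin terminal + freight + insurance = 199714.74 + 647.74 + 8682.20 + 205.55 = 209250.23
Ad valorem component: 209250.23 × 20% = 41850.05
Specific component: 14510 × 0.62 = 8996.20
Import duty = 41850.05 + 8996.20 = 50846.25
Buyer bears: origin terminal 647.74 + freight 8682.20 + insurance 205.55 + destination terminal 1128.16 + brokerage 376.81 + delivery 383.66 + duty 50846.25 = 62270.37
Landed cost = invoice 199714.74 + 62270.37 = 261985.11

Total landed cost: CHF 261985.11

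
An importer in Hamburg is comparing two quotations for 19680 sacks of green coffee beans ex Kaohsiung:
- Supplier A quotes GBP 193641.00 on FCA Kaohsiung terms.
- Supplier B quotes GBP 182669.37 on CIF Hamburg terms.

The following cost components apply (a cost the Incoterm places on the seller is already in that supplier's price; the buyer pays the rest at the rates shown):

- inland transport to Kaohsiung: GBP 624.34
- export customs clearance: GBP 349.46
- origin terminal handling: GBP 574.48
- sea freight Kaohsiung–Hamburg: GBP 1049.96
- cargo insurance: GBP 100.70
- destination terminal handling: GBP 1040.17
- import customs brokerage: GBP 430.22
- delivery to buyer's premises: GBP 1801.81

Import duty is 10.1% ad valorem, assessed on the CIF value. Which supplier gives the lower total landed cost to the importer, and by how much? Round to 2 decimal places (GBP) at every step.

Supplier B is cheaper by GBP 13979.14

Supplier A (FCA):
CIF value = FCA price + origin terminal + freight + insurance = 193641.00 + 574.48 + 1049.96 + 100.70 = 195366.14
Import duty = 195366.14 × 10.1% = 19731.98
Buyer bears (A): 574.48 + 1049.96 + 100.70 + 1040.17 + 430.22 + 1801.81 = 4997.34
Landed cost (A) = invoice 193641.00 + 4997.34 + duty 19731.98 = 218370.32
Supplier B (CIF):
The CIF price already equals the CIF value: 182669.37
Import duty = 182669.37 × 10.1% = 18449.61
Buyer bears (B): 1040.17 + 430.22 + 1801.81 = 3272.20
Landed cost (B) = invoice 182669.37 + 3272.20 + duty 18449.61 = 204391.18
Difference = |218370.32 − 204391.18| = 13979.14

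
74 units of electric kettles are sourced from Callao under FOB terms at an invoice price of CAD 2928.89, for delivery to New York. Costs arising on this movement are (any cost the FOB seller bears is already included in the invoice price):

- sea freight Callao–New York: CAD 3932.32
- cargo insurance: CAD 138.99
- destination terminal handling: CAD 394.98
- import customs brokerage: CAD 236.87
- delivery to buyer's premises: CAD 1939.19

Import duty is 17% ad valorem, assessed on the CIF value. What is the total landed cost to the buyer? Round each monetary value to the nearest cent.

FOB: the seller bears costs until goods are on board at the origin port; the buyer bears freight, insurance and all costs thereafter.
CIF value = FOB price + freight + insurance = 2928.89 + 3932.32 + 138.99 = 7000.20
Import duty = 7000.20 × 17% = 1190.03
Buyer bears: freight 3932.32 + insurance 138.99 + destination terminal 394.98 + brokerage 236.87 + delivery 1939.19 + duty 1190.03 = 7832.38
Landed cost = invoice 2928.89 + 7832.38 = 10761.27

Total landed cost: CAD 10761.27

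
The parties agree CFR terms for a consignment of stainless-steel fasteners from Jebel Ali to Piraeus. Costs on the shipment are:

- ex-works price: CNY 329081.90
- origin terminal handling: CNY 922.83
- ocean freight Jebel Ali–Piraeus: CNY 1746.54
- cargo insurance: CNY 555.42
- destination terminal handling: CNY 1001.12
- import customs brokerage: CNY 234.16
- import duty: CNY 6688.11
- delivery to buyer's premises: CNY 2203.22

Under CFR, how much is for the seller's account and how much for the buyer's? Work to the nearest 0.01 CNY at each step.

CFR: the seller pays costs through ocean freight to the destination port, but not insurance.
Seller's account: goods 329081.90 + origin terminal 922.83 + freight 1746.54 = 331751.27
Buyer's account: insurance 555.42 + destination terminal 1001.12 + brokerage 234.16 + duty 6688.11 + delivery 2203.22 = 10682.03

Seller: CNY 331751.27; buyer: CNY 10682.03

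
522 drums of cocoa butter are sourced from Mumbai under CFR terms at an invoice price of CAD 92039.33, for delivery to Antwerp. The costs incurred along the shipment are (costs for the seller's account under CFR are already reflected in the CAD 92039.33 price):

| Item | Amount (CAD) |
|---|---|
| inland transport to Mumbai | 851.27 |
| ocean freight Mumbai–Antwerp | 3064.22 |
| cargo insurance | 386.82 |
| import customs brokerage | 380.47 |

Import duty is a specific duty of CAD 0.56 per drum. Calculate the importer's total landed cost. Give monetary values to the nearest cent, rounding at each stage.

Total landed cost: CAD 93098.94

CFR: the seller pays costs through ocean freight to the destination port, but not insurance.
Already in the invoice (seller's account under CFR): inland to port, freight — exclude.
CIF value = CFR price + insurance = 92039.33 + 386.82 = 92426.15
Import duty = 522 × 0.56 = 292.32
Buyer bears: insurance 386.82 + brokerage 380.47 + duty 292.32 = 1059.61
Landed cost = invoice 92039.33 + 1059.61 = 93098.94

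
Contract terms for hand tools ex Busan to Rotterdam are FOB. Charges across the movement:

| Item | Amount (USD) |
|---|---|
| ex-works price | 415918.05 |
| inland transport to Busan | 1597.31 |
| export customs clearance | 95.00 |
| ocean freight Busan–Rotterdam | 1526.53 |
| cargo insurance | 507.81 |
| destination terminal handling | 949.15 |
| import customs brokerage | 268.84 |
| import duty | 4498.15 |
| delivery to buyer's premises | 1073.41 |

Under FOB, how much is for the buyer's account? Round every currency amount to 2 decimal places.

FOB: the seller bears costs until goods are on board at the origin port; the buyer bears freight, insurance and all costs thereafter.
Seller's account: goods 415918.05 + inland to port 1597.31 + export clearance 95.00 = 417610.36
Buyer's account: freight 1526.53 + insurance 507.81 + destination terminal 949.15 + brokerage 268.84 + duty 4498.15 + delivery 1073.41 = 8823.89

Buyer's account: USD 8823.89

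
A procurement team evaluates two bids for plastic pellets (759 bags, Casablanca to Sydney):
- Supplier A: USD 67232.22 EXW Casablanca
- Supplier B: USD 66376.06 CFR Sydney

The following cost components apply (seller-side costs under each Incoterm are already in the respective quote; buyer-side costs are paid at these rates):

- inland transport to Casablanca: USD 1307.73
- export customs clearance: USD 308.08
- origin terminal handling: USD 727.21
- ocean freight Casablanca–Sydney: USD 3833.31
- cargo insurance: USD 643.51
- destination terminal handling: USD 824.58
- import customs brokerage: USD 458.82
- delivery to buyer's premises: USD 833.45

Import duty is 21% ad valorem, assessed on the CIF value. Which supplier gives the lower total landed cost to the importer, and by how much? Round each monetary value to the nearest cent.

Supplier A (EXW):
CIF value = EXW price + inland to port + export clearance + origin terminal + freight + insurance = 67232.22 + 1307.73 + 308.08 + 727.21 + 3833.31 + 643.51 = 74052.06
Import duty = 74052.06 × 21% = 15550.93
Buyer bears (A): 1307.73 + 308.08 + 727.21 + 3833.31 + 643.51 + 824.58 + 458.82 + 833.45 = 8936.69
Landed cost (A) = invoice 67232.22 + 8936.69 + duty 15550.93 = 91719.84
Supplier B (CFR):
CIF value = CFR price + insurance = 66376.06 + 643.51 = 67019.57
Import duty = 67019.57 × 21% = 14074.11
Buyer bears (B): 643.51 + 824.58 + 458.82 + 833.45 = 2760.36
Landed cost (B) = invoice 66376.06 + 2760.36 + duty 14074.11 = 83210.53
Difference = |91719.84 − 83210.53| = 8509.31

Supplier B is cheaper by USD 8509.31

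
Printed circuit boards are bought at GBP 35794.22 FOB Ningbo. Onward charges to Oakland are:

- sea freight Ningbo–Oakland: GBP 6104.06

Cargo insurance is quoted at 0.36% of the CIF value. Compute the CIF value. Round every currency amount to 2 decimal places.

Let C be the CIF value. C = FOB price + freight + 0.36% × C
C − 0.36% × C = 35794.22 + 6104.06
0.9964 × C = 41898.28
C = 41898.28 / 0.9964 = 42049.66
Insurance premium = 0.36% × 42049.66 = 151.38

CIF value: GBP 42049.66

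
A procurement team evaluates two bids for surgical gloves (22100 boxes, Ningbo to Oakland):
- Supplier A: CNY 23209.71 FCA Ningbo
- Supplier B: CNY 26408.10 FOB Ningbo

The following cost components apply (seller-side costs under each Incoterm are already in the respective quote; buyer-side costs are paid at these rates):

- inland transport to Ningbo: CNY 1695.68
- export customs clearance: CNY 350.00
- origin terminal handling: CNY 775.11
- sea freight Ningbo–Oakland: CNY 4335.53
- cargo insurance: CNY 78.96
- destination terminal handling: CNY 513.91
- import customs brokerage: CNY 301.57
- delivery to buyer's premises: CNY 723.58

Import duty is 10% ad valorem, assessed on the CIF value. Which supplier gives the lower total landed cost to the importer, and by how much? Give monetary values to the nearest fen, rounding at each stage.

Supplier A is cheaper by CNY 2665.61

Supplier A (FCA):
CIF value = FCA price + origin terminal + freight + insurance = 23209.71 + 775.11 + 4335.53 + 78.96 = 28399.31
Import duty = 28399.31 × 10% = 2839.93
Buyer bears (A): 775.11 + 4335.53 + 78.96 + 513.91 + 301.57 + 723.58 = 6728.66
Landed cost (A) = invoice 23209.71 + 6728.66 + duty 2839.93 = 32778.30
Supplier B (FOB):
CIF value = FOB price + freight + insurance = 26408.10 + 4335.53 + 78.96 = 30822.59
Import duty = 30822.59 × 10% = 3082.26
Buyer bears (B): 4335.53 + 78.96 + 513.91 + 301.57 + 723.58 = 5953.55
Landed cost (B) = invoice 26408.10 + 5953.55 + duty 3082.26 = 35443.91
Difference = |32778.30 − 35443.91| = 2665.61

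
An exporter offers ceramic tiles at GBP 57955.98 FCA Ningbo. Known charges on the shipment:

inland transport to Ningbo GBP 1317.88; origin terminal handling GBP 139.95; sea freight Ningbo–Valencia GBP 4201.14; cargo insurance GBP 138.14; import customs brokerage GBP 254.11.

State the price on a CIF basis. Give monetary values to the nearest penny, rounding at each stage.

CIF price: GBP 62435.21

Not relevant to the conversion: inland to port — on the seller under both FCA and CIF; already in the FCA price and stays in the CIF price. brokerage — on the buyer under both terms; not part of either seller's price.
From FCA to CIF, the seller additionally bears: origin terminal, freight, insurance.
CIF price = 57955.98 + 139.95 + 4201.14 + 138.14 = 62435.21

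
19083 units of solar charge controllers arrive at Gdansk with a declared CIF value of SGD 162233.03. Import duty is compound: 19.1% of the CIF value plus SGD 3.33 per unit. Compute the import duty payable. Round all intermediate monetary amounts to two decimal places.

Import duty: SGD 94532.90

Ad valorem component: 162233.03 × 19.1% = 30986.51
Specific component: 19083 × 3.33 = 63546.39
Import duty = 30986.51 + 63546.39 = 94532.90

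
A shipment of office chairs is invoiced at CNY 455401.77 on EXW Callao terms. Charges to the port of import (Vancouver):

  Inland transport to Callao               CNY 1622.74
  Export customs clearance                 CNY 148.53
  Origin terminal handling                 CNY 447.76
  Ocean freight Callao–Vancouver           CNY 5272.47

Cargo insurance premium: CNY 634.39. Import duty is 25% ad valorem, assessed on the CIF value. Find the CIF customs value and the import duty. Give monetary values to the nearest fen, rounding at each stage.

CIF = EXW price + pre-shipment costs + freight + insurance
CIF = 455401.77 + 1622.74 + 148.53 + 447.76 + 5272.47 + 634.39 = 463527.66
Import duty = 463527.66 × 25% = 115881.92

CIF value: CNY 463527.66; import duty: CNY 115881.92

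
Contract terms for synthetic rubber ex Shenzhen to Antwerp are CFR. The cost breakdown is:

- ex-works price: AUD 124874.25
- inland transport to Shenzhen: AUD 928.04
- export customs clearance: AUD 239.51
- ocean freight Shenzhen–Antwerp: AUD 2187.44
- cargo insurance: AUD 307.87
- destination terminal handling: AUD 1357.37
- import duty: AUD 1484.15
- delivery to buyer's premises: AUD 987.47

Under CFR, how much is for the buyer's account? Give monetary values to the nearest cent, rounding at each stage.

CFR: the seller pays costs through ocean freight to the destination port, but not insurance.
Seller's account: goods 124874.25 + inland to port 928.04 + export clearance 239.51 + freight 2187.44 = 128229.24
Buyer's account: insurance 307.87 + destination terminal 1357.37 + duty 1484.15 + delivery 987.47 = 4136.86

Buyer's account: AUD 4136.86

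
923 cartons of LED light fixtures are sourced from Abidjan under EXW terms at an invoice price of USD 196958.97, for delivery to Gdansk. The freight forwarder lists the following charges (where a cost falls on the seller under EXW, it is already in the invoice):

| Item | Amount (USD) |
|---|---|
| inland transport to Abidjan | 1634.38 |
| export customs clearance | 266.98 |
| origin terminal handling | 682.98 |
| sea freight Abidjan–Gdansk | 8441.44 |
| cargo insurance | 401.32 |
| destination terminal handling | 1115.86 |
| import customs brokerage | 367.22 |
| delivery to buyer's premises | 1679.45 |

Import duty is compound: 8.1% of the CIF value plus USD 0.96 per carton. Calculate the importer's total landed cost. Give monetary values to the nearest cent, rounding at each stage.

Total landed cost: USD 229313.95

EXW: the seller makes goods available at their premises; the buyer bears all onward costs.
CIF value = EXW price + inland to port + export clearance + origin terminal + freight + insurance = 196958.97 + 1634.38 + 266.98 + 682.98 + 8441.44 + 401.32 = 208386.07
Ad valorem component: 208386.07 × 8.1% = 16879.27
Specific component: 923 × 0.96 = 886.08
Import duty = 16879.27 + 886.08 = 17765.35
Buyer bears: inland to port 1634.38 + export clearance 266.98 + origin terminal 682.98 + freight 8441.44 + insurance 401.32 + destination terminal 1115.86 + brokerage 367.22 + delivery 1679.45 + duty 17765.35 = 32354.98
Landed cost = invoice 196958.97 + 32354.98 = 229313.95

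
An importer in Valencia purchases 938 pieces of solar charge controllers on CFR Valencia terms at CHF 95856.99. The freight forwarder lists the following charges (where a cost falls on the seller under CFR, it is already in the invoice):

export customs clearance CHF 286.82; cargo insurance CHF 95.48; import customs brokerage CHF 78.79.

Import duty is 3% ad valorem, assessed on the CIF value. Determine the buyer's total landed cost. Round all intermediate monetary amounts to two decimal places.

CFR: the seller pays costs through ocean freight to the destination port, but not insurance.
Already in the invoice (seller's account under CFR): export clearance — exclude.
CIF value = CFR price + insurance = 95856.99 + 95.48 = 95952.47
Import duty = 95952.47 × 3% = 2878.57
Buyer bears: insurance 95.48 + brokerage 78.79 + duty 2878.57 = 3052.84
Landed cost = invoice 95856.99 + 3052.84 = 98909.83

Total landed cost: CHF 98909.83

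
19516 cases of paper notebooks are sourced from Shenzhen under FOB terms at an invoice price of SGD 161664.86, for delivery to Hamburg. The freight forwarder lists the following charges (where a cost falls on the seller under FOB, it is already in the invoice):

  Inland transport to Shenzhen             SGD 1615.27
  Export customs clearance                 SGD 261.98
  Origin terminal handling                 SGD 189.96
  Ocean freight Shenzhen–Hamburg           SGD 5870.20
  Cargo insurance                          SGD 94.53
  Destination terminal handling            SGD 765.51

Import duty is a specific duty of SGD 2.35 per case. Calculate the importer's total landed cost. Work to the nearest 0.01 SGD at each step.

Total landed cost: SGD 214257.70

FOB: the seller bears costs until goods are on board at the origin port; the buyer bears freight, insurance and all costs thereafter.
Already in the invoice (seller's account under FOB): inland to port, export clearance, origin terminal — exclude.
CIF value = FOB price + freight + insurance = 161664.86 + 5870.20 + 94.53 = 167629.59
Import duty = 19516 × 2.35 = 45862.60
Buyer bears: freight 5870.20 + insurance 94.53 + destination terminal 765.51 + duty 45862.60 = 52592.84
Landed cost = invoice 161664.86 + 52592.84 = 214257.70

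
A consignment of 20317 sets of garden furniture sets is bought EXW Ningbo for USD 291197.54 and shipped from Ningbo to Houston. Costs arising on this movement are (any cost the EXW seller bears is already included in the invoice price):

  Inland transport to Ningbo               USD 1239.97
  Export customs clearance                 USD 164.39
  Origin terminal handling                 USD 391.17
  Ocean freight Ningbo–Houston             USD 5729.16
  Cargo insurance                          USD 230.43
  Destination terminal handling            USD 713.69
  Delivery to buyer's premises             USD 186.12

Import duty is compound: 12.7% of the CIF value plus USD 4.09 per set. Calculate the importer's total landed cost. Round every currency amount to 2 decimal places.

Total landed cost: USD 420915.99

EXW: the seller makes goods available at their premises; the buyer bears all onward costs.
CIF value = EXW price + inland to port + export clearance + origin terminal + freight + insurance = 291197.54 + 1239.97 + 164.39 + 391.17 + 5729.16 + 230.43 = 298952.66
Ad valorem component: 298952.66 × 12.7% = 37966.99
Specific component: 20317 × 4.09 = 83096.53
Import duty = 37966.99 + 83096.53 = 121063.52
Buyer bears: inland to port 1239.97 + export clearance 164.39 + origin terminal 391.17 + freight 5729.16 + insurance 230.43 + destination terminal 713.69 + delivery 186.12 + duty 121063.52 = 129718.45
Landed cost = invoice 291197.54 + 129718.45 = 420915.99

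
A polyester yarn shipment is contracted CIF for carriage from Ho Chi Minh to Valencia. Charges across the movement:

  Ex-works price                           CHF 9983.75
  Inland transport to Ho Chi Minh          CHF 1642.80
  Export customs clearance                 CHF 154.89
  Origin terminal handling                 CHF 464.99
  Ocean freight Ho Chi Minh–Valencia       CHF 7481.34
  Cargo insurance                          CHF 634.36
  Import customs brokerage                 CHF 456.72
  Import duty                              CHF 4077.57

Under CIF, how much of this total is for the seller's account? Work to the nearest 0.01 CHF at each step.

CIF: the seller pays costs through ocean freight and marine insurance to the destination port.
Seller's account: goods 9983.75 + inland to port 1642.80 + export clearance 154.89 + origin terminal 464.99 + freight 7481.34 + insurance 634.36 = 20362.13
Buyer's account: brokerage 456.72 + duty 4077.57 = 4534.29

Seller's account: CHF 20362.13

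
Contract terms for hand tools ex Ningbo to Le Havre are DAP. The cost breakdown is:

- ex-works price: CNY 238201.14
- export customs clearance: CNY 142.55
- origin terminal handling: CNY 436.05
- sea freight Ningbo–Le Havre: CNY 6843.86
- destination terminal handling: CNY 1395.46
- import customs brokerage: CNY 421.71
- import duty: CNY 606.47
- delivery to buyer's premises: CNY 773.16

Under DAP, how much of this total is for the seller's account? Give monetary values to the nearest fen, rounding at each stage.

Seller's account: CNY 247792.22

DAP: the seller bears all costs to the named destination except import duty and clearance.
Seller's account: goods 238201.14 + export clearance 142.55 + origin terminal 436.05 + freight 6843.86 + destination terminal 1395.46 + delivery 773.16 = 247792.22
Buyer's account: brokerage 421.71 + duty 606.47 = 1028.18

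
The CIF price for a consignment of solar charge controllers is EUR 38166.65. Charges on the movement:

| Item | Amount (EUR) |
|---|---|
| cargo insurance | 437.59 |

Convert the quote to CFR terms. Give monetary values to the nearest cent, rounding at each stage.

CFR price: EUR 37729.06

From CIF to CFR, the seller no longer bears: insurance.
CFR price = 38166.65 − 437.59 = 37729.06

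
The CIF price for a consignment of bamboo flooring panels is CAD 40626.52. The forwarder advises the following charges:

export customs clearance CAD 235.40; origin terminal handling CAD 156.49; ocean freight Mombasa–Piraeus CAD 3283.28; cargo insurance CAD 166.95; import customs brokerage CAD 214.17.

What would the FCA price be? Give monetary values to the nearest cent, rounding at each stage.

FCA price: CAD 37019.80

Not relevant to the conversion: export clearance — on the seller under both CIF and FCA; already in the CIF price and stays in the FCA price. brokerage — on the buyer under both terms; not part of either seller's price.
From CIF to FCA, the seller no longer bears: origin terminal, freight, insurance.
FCA price = 40626.52 − 156.49 − 3283.28 − 166.95 = 37019.80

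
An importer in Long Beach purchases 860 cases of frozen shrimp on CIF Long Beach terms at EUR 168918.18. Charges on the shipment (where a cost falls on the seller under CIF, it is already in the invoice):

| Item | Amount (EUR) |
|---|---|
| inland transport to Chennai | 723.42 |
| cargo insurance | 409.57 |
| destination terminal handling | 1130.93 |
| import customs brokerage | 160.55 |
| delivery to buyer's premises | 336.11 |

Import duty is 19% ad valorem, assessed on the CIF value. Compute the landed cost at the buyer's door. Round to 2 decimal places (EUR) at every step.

CIF: the seller pays costs through ocean freight and marine insurance to the destination port.
Already in the invoice (seller's account under CIF): inland to port, insurance — exclude.
The CIF price already equals the CIF value: 168918.18
Import duty = 168918.18 × 19% = 32094.45
Buyer bears: destination terminal 1130.93 + brokerage 160.55 + delivery 336.11 + duty 32094.45 = 33722.04
Landed cost = invoice 168918.18 + 33722.04 = 202640.22

Total landed cost: EUR 202640.22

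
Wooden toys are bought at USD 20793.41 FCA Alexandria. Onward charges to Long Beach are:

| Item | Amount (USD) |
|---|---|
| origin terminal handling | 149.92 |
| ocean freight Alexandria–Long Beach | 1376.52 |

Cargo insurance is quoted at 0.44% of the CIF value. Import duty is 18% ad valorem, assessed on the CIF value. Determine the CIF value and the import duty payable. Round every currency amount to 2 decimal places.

CIF value: USD 22418.49; import duty: USD 4035.33

Let C be the CIF value. C = FCA price + pre-shipment costs + freight + 0.44% × C
C − 0.44% × C = 20793.41 + 149.92 + 1376.52
0.9956 × C = 22319.85
C = 22319.85 / 0.9956 = 22418.49
Insurance premium = 0.44% × 22418.49 = 98.64
Import duty = 22418.49 × 18% = 4035.33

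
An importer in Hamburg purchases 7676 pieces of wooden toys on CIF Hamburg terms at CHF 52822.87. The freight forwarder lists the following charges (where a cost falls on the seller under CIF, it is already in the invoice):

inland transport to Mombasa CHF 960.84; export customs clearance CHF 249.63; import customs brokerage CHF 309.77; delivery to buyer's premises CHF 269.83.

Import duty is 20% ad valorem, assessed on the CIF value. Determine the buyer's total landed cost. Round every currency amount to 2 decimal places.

Total landed cost: CHF 63967.04

CIF: the seller pays costs through ocean freight and marine insurance to the destination port.
Already in the invoice (seller's account under CIF): inland to port, export clearance — exclude.
The CIF price already equals the CIF value: 52822.87
Import duty = 52822.87 × 20% = 10564.57
Buyer bears: brokerage 309.77 + delivery 269.83 + duty 10564.57 = 11144.17
Landed cost = invoice 52822.87 + 11144.17 = 63967.04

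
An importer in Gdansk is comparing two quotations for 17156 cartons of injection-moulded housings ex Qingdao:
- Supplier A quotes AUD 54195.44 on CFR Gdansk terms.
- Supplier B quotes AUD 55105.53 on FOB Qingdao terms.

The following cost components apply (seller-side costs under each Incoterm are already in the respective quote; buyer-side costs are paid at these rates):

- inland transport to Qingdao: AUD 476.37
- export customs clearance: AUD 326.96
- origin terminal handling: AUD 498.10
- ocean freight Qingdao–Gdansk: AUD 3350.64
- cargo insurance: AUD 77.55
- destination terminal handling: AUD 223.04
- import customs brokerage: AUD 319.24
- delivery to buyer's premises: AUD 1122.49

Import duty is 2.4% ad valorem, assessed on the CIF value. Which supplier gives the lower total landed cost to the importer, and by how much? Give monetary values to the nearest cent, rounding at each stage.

Supplier A (CFR):
CIF value = CFR price + insurance = 54195.44 + 77.55 = 54272.99
Import duty = 54272.99 × 2.4% = 1302.55
Buyer bears (A): 77.55 + 223.04 + 319.24 + 1122.49 = 1742.32
Landed cost (A) = invoice 54195.44 + 1742.32 + duty 1302.55 = 57240.31
Supplier B (FOB):
CIF value = FOB price + freight + insurance = 55105.53 + 3350.64 + 77.55 = 58533.72
Import duty = 58533.72 × 2.4% = 1404.81
Buyer bears (B): 3350.64 + 77.55 + 223.04 + 319.24 + 1122.49 = 5092.96
Landed cost (B) = invoice 55105.53 + 5092.96 + duty 1404.81 = 61603.30
Difference = |57240.31 − 61603.30| = 4362.99

Supplier A is cheaper by AUD 4362.99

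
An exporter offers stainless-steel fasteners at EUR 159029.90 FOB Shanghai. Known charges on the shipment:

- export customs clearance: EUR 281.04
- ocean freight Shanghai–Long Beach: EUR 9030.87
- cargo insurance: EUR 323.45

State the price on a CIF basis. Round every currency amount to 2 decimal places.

Not relevant to the conversion: export clearance — on the seller under both FOB and CIF; already in the FOB price and stays in the CIF price.
From FOB to CIF, the seller additionally bears: freight, insurance.
CIF price = 159029.90 + 9030.87 + 323.45 = 168384.22

CIF price: EUR 168384.22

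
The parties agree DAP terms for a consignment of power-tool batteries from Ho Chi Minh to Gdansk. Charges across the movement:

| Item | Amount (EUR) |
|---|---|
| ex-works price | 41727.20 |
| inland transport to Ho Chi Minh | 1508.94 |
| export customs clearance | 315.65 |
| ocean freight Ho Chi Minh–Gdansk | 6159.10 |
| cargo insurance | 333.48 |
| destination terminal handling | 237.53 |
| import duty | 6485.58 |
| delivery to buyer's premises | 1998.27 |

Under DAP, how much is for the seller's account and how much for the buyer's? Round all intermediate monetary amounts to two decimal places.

DAP: the seller bears all costs to the named destination except import duty and clearance.
Seller's account: goods 41727.20 + inland to port 1508.94 + export clearance 315.65 + freight 6159.10 + insurance 333.48 + destination terminal 237.53 + delivery 1998.27 = 52280.17
Buyer's account: duty 6485.58 = 6485.58

Seller: EUR 52280.17; buyer: EUR 6485.58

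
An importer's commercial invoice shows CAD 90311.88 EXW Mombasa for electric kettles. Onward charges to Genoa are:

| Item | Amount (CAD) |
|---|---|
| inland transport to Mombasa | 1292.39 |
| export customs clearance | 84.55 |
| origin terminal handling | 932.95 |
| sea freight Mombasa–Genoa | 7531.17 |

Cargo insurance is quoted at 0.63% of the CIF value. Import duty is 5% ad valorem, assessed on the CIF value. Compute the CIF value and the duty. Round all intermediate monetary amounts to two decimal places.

Let C be the CIF value. C = EXW price + pre-shipment costs + freight + 0.63% × C
C − 0.63% × C = 90311.88 + 1292.39 + 84.55 + 932.95 + 7531.17
0.9937 × C = 100152.94
C = 100152.94 / 0.9937 = 100787.90
Insurance premium = 0.63% × 100787.90 = 634.96
Import duty = 100787.90 × 5% = 5039.40

CIF value: CAD 100787.90; import duty: CAD 5039.40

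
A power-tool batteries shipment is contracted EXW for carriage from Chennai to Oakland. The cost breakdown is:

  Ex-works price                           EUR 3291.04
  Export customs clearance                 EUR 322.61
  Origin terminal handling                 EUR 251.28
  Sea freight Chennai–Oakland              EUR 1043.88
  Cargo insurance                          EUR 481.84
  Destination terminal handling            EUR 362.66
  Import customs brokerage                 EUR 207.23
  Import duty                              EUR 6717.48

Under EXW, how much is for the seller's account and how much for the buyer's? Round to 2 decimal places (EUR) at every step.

Seller: EUR 3291.04; buyer: EUR 9386.98

EXW: the seller makes goods available at their premises; the buyer bears all onward costs.
Seller's account: goods 3291.04 = 3291.04
Buyer's account: export clearance 322.61 + origin terminal 251.28 + freight 1043.88 + insurance 481.84 + destination terminal 362.66 + brokerage 207.23 + duty 6717.48 = 9386.98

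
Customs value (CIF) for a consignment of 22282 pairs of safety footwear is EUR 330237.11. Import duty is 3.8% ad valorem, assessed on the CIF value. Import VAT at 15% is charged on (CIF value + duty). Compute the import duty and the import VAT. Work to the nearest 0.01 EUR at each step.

Import duty = 330237.11 × 3.8% = 12549.01
VAT base = CIF + duty = 330237.11 + 12549.01 = 342786.12
Import VAT = 342786.12 × 15% = 51417.92

Import duty: EUR 12549.01; import VAT: EUR 51417.92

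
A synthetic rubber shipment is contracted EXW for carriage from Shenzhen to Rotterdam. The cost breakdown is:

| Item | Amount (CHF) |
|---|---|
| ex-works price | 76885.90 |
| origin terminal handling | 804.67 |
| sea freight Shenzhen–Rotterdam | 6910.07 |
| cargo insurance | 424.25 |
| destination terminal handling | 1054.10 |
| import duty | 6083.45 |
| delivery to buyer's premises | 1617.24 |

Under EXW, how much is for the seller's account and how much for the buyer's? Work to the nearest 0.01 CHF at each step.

Seller: CHF 76885.90; buyer: CHF 16893.78

EXW: the seller makes goods available at their premises; the buyer bears all onward costs.
Seller's account: goods 76885.90 = 76885.90
Buyer's account: origin terminal 804.67 + freight 6910.07 + insurance 424.25 + destination terminal 1054.10 + duty 6083.45 + delivery 1617.24 = 16893.78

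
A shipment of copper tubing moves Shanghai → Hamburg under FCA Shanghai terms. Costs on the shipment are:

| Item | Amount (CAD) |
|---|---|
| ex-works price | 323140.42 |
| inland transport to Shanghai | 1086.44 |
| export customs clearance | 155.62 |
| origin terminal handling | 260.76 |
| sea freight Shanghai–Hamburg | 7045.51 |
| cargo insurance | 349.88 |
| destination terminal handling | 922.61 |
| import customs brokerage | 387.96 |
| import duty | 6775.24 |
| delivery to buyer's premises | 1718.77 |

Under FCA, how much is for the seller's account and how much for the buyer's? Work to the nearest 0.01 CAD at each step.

FCA: the seller delivers export-cleared goods to the carrier; the buyer bears costs from that point.
Seller's account: goods 323140.42 + inland to port 1086.44 + export clearance 155.62 = 324382.48
Buyer's account: origin terminal 260.76 + freight 7045.51 + insurance 349.88 + destination terminal 922.61 + brokerage 387.96 + duty 6775.24 + delivery 1718.77 = 17460.73

Seller: CAD 324382.48; buyer: CAD 17460.73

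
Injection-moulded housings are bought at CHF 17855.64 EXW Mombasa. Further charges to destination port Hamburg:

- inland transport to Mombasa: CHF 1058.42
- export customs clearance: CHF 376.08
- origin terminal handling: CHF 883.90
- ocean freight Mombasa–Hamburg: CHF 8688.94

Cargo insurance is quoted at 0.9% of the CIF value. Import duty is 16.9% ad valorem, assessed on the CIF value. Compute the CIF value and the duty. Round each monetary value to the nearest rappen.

Let C be the CIF value. C = EXW price + pre-shipment costs + freight + 0.9% × C
C − 0.9% × C = 17855.64 + 1058.42 + 376.08 + 883.90 + 8688.94
0.991 × C = 28862.98
C = 28862.98 / 0.991 = 29125.11
Insurance premium = 0.9% × 29125.11 = 262.13
Import duty = 29125.11 × 16.9% = 4922.14

CIF value: CHF 29125.11; import duty: CHF 4922.14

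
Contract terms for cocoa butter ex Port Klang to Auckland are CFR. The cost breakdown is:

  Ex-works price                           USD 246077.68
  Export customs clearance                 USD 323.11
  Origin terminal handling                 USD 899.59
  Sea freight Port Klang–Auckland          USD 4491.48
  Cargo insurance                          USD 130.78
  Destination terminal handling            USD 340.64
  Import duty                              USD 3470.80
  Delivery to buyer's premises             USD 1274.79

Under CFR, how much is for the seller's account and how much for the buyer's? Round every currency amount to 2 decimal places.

Seller: USD 251791.86; buyer: USD 5217.01

CFR: the seller pays costs through ocean freight to the destination port, but not insurance.
Seller's account: goods 246077.68 + export clearance 323.11 + origin terminal 899.59 + freight 4491.48 = 251791.86
Buyer's account: insurance 130.78 + destination terminal 340.64 + duty 3470.80 + delivery 1274.79 = 5217.01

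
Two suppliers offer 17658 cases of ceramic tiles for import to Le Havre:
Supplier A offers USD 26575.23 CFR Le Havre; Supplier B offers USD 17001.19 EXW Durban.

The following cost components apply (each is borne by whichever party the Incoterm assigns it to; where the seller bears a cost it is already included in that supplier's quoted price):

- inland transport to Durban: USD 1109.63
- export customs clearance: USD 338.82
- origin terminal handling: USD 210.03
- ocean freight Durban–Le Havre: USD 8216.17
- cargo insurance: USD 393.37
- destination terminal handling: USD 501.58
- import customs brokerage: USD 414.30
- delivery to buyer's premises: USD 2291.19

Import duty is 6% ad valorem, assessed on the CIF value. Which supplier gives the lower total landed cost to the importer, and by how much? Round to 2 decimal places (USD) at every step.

Supplier A is cheaper by USD 318.64

Supplier A (CFR):
CIF value = CFR price + insurance = 26575.23 + 393.37 = 26968.60
Import duty = 26968.60 × 6% = 1618.12
Buyer bears (A): 393.37 + 501.58 + 414.30 + 2291.19 = 3600.44
Landed cost (A) = invoice 26575.23 + 3600.44 + duty 1618.12 = 31793.79
Supplier B (EXW):
CIF value = EXW price + inland to port + export clearance + origin terminal + freight + insurance = 17001.19 + 1109.63 + 338.82 + 210.03 + 8216.17 + 393.37 = 27269.21
Import duty = 27269.21 × 6% = 1636.15
Buyer bears (B): 1109.63 + 338.82 + 210.03 + 8216.17 + 393.37 + 501.58 + 414.30 + 2291.19 = 13475.09
Landed cost (B) = invoice 17001.19 + 13475.09 + duty 1636.15 = 32112.43
Difference = |31793.79 − 32112.43| = 318.64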